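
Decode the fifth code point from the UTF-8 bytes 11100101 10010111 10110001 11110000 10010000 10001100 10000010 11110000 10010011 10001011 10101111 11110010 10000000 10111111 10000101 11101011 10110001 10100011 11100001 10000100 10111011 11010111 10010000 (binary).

U+BC63

Offset 0: leading byte 0xE5 = 11100101 → 3-byte char #1 = E5 97 B1.
Offset 3: leading byte 0xF0 = 11110000 → 4-byte char #2 = F0 90 8C 82.
Offset 7: leading byte 0xF0 = 11110000 → 4-byte char #3 = F0 93 8B AF.
Offset 11: leading byte 0xF2 = 11110010 → 4-byte char #4 = F2 80 BF 85.
Offset 15: leading byte 0xEB = 11101011 → 3-byte char #5 = EB B1 A3.
Leading byte 0xEB = 11101011 matches 1110xxxx → 3-byte sequence.
Byte 1: 0xEB = 11101011, payload 1011 (4 bits).
Byte 2: 0xB1 = 10110001 (10xxxxxx ✓), payload 110001.
Byte 3: 0xA3 = 10100011 (10xxxxxx ✓), payload 100011.
Concatenate: 1011110001100011 = 0xBC63 (16 bits → U+BC63).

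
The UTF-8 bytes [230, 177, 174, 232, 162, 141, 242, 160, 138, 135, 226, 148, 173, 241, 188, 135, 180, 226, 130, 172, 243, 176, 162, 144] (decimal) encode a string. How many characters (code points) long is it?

Byte at offset 0: 0xE6 = 11100110 → 3-byte char (#1). Advance 3.
Byte at offset 3: 0xE8 = 11101000 → 3-byte char (#2). Advance 3.
Byte at offset 6: 0xF2 = 11110010 → 4-byte char (#3). Advance 4.
Byte at offset 10: 0xE2 = 11100010 → 3-byte char (#4). Advance 3.
Byte at offset 13: 0xF1 = 11110001 → 4-byte char (#5). Advance 4.
Byte at offset 17: 0xE2 = 11100010 → 3-byte char (#6). Advance 3.
Byte at offset 20: 0xF3 = 11110011 → 4-byte char (#7). Advance 4.
Reached end at offset 24 after 7 code points.

7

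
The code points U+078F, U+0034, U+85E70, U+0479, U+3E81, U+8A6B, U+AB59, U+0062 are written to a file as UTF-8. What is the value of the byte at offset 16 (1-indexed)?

0xEA

1-indexed offset 16 is 0-indexed offset 15.
U+078F → 2-byte form DE 8F at offsets 0–1.
U+0034 → 1-byte form 34 at offsets 2–2.
U+85E70 → 4-byte form F2 85 B9 B0 at offsets 3–6.
U+0479 → 2-byte form D1 B9 at offsets 7–8.
U+3E81 → 3-byte form E3 BA 81 at offsets 9–11.
U+8A6B → 3-byte form E8 A9 AB at offsets 12–14.
U+AB59 → 3-byte form EA AD 99 at offsets 15–17.
Offset 15 falls in char 7's range; it's byte 1 of EA AD 99 = 0xEA.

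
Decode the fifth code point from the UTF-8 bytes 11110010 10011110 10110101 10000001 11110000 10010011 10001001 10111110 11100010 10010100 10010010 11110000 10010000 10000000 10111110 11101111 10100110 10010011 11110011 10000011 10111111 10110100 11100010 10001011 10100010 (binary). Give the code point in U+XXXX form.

Offset 0: leading byte 0xF2 = 11110010 → 4-byte char #1 = F2 9E B5 81.
Offset 4: leading byte 0xF0 = 11110000 → 4-byte char #2 = F0 93 89 BE.
Offset 8: leading byte 0xE2 = 11100010 → 3-byte char #3 = E2 94 92.
Offset 11: leading byte 0xF0 = 11110000 → 4-byte char #4 = F0 90 80 BE.
Offset 15: leading byte 0xEF = 11101111 → 3-byte char #5 = EF A6 93.
Leading byte 0xEF = 11101111 matches 1110xxxx → 3-byte sequence.
Byte 1: 0xEF = 11101111, payload 1111 (4 bits).
Byte 2: 0xA6 = 10100110 (10xxxxxx ✓), payload 100110.
Byte 3: 0x93 = 10010011 (10xxxxxx ✓), payload 010011.
Concatenate: 1111100110010011 = 0xF993 (16 bits → U+F993).

U+F993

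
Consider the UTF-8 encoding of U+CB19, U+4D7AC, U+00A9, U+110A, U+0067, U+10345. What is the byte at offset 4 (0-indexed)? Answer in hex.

0x8D

U+CB19 → 3-byte form EC AC 99 at offsets 0–2.
U+4D7AC → 4-byte form F1 8D 9E AC at offsets 3–6.
Offset 4 falls in char 2's range; it's byte 2 of F1 8D 9E AC = 0x8D.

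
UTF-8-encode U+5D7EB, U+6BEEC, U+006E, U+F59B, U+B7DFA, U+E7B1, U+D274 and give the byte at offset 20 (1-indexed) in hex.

0xED

1-indexed offset 20 is 0-indexed offset 19.
U+5D7EB → 4-byte form F1 9D 9F AB at offsets 0–3.
U+6BEEC → 4-byte form F1 AB BB AC at offsets 4–7.
U+006E → 1-byte form 6E at offsets 8–8.
U+F59B → 3-byte form EF 96 9B at offsets 9–11.
U+B7DFA → 4-byte form F2 B7 B7 BA at offsets 12–15.
U+E7B1 → 3-byte form EE 9E B1 at offsets 16–18.
U+D274 → 3-byte form ED 89 B4 at offsets 19–21.
Offset 19 falls in char 7's range; it's byte 1 of ED 89 B4 = 0xED.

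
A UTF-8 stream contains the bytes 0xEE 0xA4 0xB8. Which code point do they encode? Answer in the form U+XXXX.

U+E938

Leading byte 0xEE = 11101110 matches 1110xxxx → 3-byte sequence.
Byte 1: 0xEE = 11101110, payload 1110 (4 bits).
Byte 2: 0xA4 = 10100100 (10xxxxxx ✓), payload 100100.
Byte 3: 0xB8 = 10111000 (10xxxxxx ✓), payload 111000.
Concatenate: 1110100100111000 = 0xE938 (16 bits → U+E938).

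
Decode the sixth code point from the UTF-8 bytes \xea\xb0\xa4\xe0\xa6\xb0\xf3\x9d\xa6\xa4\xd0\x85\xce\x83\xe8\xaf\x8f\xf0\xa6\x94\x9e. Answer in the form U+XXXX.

Offset 0: leading byte 0xEA = 11101010 → 3-byte char #1 = EA B0 A4.
Offset 3: leading byte 0xE0 = 11100000 → 3-byte char #2 = E0 A6 B0.
Offset 6: leading byte 0xF3 = 11110011 → 4-byte char #3 = F3 9D A6 A4.
Offset 10: leading byte 0xD0 = 11010000 → 2-byte char #4 = D0 85.
Offset 12: leading byte 0xCE = 11001110 → 2-byte char #5 = CE 83.
Offset 14: leading byte 0xE8 = 11101000 → 3-byte char #6 = E8 AF 8F.
Leading byte 0xE8 = 11101000 matches 1110xxxx → 3-byte sequence.
Byte 1: 0xE8 = 11101000, payload 1000 (4 bits).
Byte 2: 0xAF = 10101111 (10xxxxxx ✓), payload 101111.
Byte 3: 0x8F = 10001111 (10xxxxxx ✓), payload 001111.
Concatenate: 1000101111001111 = 0x8BCF (16 bits → U+8BCF).

U+8BCF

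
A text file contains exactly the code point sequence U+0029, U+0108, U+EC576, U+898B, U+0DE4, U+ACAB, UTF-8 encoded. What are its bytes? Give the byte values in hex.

U+0029: 1-byte form → 29.
U+0108: 2-byte form → C4 88.
U+EC576: 4-byte form → F3 AC 95 B6.
U+898B: 3-byte form → E8 A6 8B.
U+0DE4: 3-byte form → E0 B7 A4.
U+ACAB: 3-byte form → EA B2 AB.
Concatenated (16 bytes): 29 C4 88 F3 AC 95 B6 E8 A6 8B E0 B7 A4 EA B2 AB.

29 C4 88 F3 AC 95 B6 E8 A6 8B E0 B7 A4 EA B2 AB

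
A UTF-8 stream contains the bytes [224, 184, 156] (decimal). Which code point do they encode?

Leading byte 0xE0 = 11100000 matches 1110xxxx → 3-byte sequence.
Byte 1: 0xE0 = 11100000, payload 0000 (4 bits).
Byte 2: 0xB8 = 10111000 (10xxxxxx ✓), payload 111000.
Byte 3: 0x9C = 10011100 (10xxxxxx ✓), payload 011100.
Concatenate: 0000111000011100 = 0xE1C (16 bits → U+0E1C).

U+0E1C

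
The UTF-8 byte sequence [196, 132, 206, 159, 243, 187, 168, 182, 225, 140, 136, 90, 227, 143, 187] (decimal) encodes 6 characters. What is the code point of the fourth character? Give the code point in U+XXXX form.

U+1308

Offset 0: leading byte 0xC4 = 11000100 → 2-byte char #1 = C4 84.
Offset 2: leading byte 0xCE = 11001110 → 2-byte char #2 = CE 9F.
Offset 4: leading byte 0xF3 = 11110011 → 4-byte char #3 = F3 BB A8 B6.
Offset 8: leading byte 0xE1 = 11100001 → 3-byte char #4 = E1 8C 88.
Leading byte 0xE1 = 11100001 matches 1110xxxx → 3-byte sequence.
Byte 1: 0xE1 = 11100001, payload 0001 (4 bits).
Byte 2: 0x8C = 10001100 (10xxxxxx ✓), payload 001100.
Byte 3: 0x88 = 10001000 (10xxxxxx ✓), payload 001000.
Concatenate: 0001001100001000 = 0x1308 (16 bits → U+1308).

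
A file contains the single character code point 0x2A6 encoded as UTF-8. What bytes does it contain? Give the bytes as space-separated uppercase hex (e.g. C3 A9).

CA A6

U+02A6 = 0x2A6 = 678 decimal. In range U+0080–U+07FF → 2-byte form: 110xxxxx 10xxxxxx.
Binary (11 bits): 01010100110.
Split 5+6: 01010 | 100110.
Byte 1: 11001010 = 0xCA.
Byte 2: 10100110 = 0xA6.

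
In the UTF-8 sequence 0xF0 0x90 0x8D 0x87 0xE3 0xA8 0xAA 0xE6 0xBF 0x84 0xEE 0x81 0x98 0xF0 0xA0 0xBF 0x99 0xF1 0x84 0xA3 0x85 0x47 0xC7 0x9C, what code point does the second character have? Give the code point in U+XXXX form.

U+3A2A

Offset 0: leading byte 0xF0 = 11110000 → 4-byte char #1 = F0 90 8D 87.
Offset 4: leading byte 0xE3 = 11100011 → 3-byte char #2 = E3 A8 AA.
Leading byte 0xE3 = 11100011 matches 1110xxxx → 3-byte sequence.
Byte 1: 0xE3 = 11100011, payload 0011 (4 bits).
Byte 2: 0xA8 = 10101000 (10xxxxxx ✓), payload 101000.
Byte 3: 0xAA = 10101010 (10xxxxxx ✓), payload 101010.
Concatenate: 0011101000101010 = 0x3A2A (16 bits → U+3A2A).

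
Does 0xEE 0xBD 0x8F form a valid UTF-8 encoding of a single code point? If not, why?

valid

Leading byte 0xEE = 11101110 → 3-byte form.
Continuation bytes 0xBD=10111101, 0x8F=10001111 all match 10xxxxxx.
Decoded value 0xEF4F is ≥ 0x800 (shortest form) and not a surrogate.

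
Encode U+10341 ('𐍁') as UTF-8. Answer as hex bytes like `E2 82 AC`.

U+10341 = 0x10341 = 66369 decimal. In range U+10000–U+10FFFF → 4-byte form: 11110xxx 10xxxxxx 10xxxxxx 10xxxxxx.
Binary (21 bits): 000010000001101000001.
Split 3+6+6+6: 000 | 010000 | 001101 | 000001.
Byte 1: 11110000 = 0xF0.
Byte 2: 10010000 = 0x90.
Byte 3: 10001101 = 0x8D.
Byte 4: 10000001 = 0x81.

F0 90 8D 81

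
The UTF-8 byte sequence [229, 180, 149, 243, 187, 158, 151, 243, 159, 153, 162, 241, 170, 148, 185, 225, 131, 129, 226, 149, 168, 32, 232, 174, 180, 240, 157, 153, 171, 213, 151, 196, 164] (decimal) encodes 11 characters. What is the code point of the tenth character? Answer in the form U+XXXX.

U+0557

Offset 0: leading byte 0xE5 = 11100101 → 3-byte char #1 = E5 B4 95.
Offset 3: leading byte 0xF3 = 11110011 → 4-byte char #2 = F3 BB 9E 97.
Offset 7: leading byte 0xF3 = 11110011 → 4-byte char #3 = F3 9F 99 A2.
Offset 11: leading byte 0xF1 = 11110001 → 4-byte char #4 = F1 AA 94 B9.
Offset 15: leading byte 0xE1 = 11100001 → 3-byte char #5 = E1 83 81.
Offset 18: leading byte 0xE2 = 11100010 → 3-byte char #6 = E2 95 A8.
Offset 21: leading byte 0x20 = 00100000 → 1-byte char #7 = 20.
Offset 22: leading byte 0xE8 = 11101000 → 3-byte char #8 = E8 AE B4.
Offset 25: leading byte 0xF0 = 11110000 → 4-byte char #9 = F0 9D 99 AB.
Offset 29: leading byte 0xD5 = 11010101 → 2-byte char #10 = D5 97.
Leading byte 0xD5 = 11010101 matches 110xxxxx → 2-byte sequence.
Byte 1: 0xD5 = 11010101, payload 10101 (5 bits).
Byte 2: 0x97 = 10010111 (10xxxxxx ✓), payload 010111.
Concatenate: 10101010111 = 0x557 (11 bits → U+0557).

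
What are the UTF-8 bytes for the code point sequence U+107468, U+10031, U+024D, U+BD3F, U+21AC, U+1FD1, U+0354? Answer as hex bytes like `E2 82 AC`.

F4 87 91 A8 F0 90 80 B1 C9 8D EB B4 BF E2 86 AC E1 BF 91 CD 94

U+107468: 4-byte form → F4 87 91 A8.
U+10031: 4-byte form → F0 90 80 B1.
U+024D: 2-byte form → C9 8D.
U+BD3F: 3-byte form → EB B4 BF.
U+21AC: 3-byte form → E2 86 AC.
U+1FD1: 3-byte form → E1 BF 91.
U+0354: 2-byte form → CD 94.
Concatenated (21 bytes): F4 87 91 A8 F0 90 80 B1 C9 8D EB B4 BF E2 86 AC E1 BF 91 CD 94.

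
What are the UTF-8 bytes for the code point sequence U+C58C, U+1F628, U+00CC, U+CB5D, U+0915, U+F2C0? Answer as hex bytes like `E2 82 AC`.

U+C58C: 3-byte form → EC 96 8C.
U+1F628: 4-byte form → F0 9F 98 A8.
U+00CC: 2-byte form → C3 8C.
U+CB5D: 3-byte form → EC AD 9D.
U+0915: 3-byte form → E0 A4 95.
U+F2C0: 3-byte form → EF 8B 80.
Concatenated (18 bytes): EC 96 8C F0 9F 98 A8 C3 8C EC AD 9D E0 A4 95 EF 8B 80.

EC 96 8C F0 9F 98 A8 C3 8C EC AD 9D E0 A4 95 EF 8B 80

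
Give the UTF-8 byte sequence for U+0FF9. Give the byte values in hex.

E0 BF B9

U+0FF9 = 0xFF9 = 4089 decimal. In range U+0800–U+FFFF → 3-byte form: 1110xxxx 10xxxxxx 10xxxxxx.
Binary (16 bits): 0000111111111001.
Split 4+6+6: 0000 | 111111 | 111001.
Byte 1: 11100000 = 0xE0.
Byte 2: 10111111 = 0xBF.
Byte 3: 10111001 = 0xB9.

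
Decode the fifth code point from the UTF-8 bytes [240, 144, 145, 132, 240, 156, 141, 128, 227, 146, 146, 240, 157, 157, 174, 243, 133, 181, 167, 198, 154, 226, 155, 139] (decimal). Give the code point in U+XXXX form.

Offset 0: leading byte 0xF0 = 11110000 → 4-byte char #1 = F0 90 91 84.
Offset 4: leading byte 0xF0 = 11110000 → 4-byte char #2 = F0 9C 8D 80.
Offset 8: leading byte 0xE3 = 11100011 → 3-byte char #3 = E3 92 92.
Offset 11: leading byte 0xF0 = 11110000 → 4-byte char #4 = F0 9D 9D AE.
Offset 15: leading byte 0xF3 = 11110011 → 4-byte char #5 = F3 85 B5 A7.
Leading byte 0xF3 = 11110011 matches 11110xxx → 4-byte sequence.
Byte 1: 0xF3 = 11110011, payload 011 (3 bits).
Byte 2: 0x85 = 10000101 (10xxxxxx ✓), payload 000101.
Byte 3: 0xB5 = 10110101 (10xxxxxx ✓), payload 110101.
Byte 4: 0xA7 = 10100111 (10xxxxxx ✓), payload 100111.
Concatenate: 011000101110101100111 = 0xC5D67 (21 bits → U+C5D67).

U+C5D67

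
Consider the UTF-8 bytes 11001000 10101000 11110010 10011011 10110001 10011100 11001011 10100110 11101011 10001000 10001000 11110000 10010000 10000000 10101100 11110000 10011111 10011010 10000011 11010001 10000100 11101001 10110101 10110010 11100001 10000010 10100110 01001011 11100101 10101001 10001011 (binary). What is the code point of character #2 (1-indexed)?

U+9BC5C

Offset 0: leading byte 0xC8 = 11001000 → 2-byte char #1 = C8 A8.
Offset 2: leading byte 0xF2 = 11110010 → 4-byte char #2 = F2 9B B1 9C.
Leading byte 0xF2 = 11110010 matches 11110xxx → 4-byte sequence.
Byte 1: 0xF2 = 11110010, payload 010 (3 bits).
Byte 2: 0x9B = 10011011 (10xxxxxx ✓), payload 011011.
Byte 3: 0xB1 = 10110001 (10xxxxxx ✓), payload 110001.
Byte 4: 0x9C = 10011100 (10xxxxxx ✓), payload 011100.
Concatenate: 010011011110001011100 = 0x9BC5C (21 bits → U+9BC5C).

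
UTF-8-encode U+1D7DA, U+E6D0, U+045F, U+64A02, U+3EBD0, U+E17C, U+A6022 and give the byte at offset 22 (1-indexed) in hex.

1-indexed offset 22 is 0-indexed offset 21.
U+1D7DA → 4-byte form F0 9D 9F 9A at offsets 0–3.
U+E6D0 → 3-byte form EE 9B 90 at offsets 4–6.
U+045F → 2-byte form D1 9F at offsets 7–8.
U+64A02 → 4-byte form F1 A4 A8 82 at offsets 9–12.
U+3EBD0 → 4-byte form F0 BE AF 90 at offsets 13–16.
U+E17C → 3-byte form EE 85 BC at offsets 17–19.
U+A6022 → 4-byte form F2 A6 80 A2 at offsets 20–23.
Offset 21 falls in char 7's range; it's byte 2 of F2 A6 80 A2 = 0xA6.

0xA6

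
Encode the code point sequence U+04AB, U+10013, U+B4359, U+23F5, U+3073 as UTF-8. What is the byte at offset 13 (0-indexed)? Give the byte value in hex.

U+04AB → 2-byte form D2 AB at offsets 0–1.
U+10013 → 4-byte form F0 90 80 93 at offsets 2–5.
U+B4359 → 4-byte form F2 B4 8D 99 at offsets 6–9.
U+23F5 → 3-byte form E2 8F B5 at offsets 10–12.
U+3073 → 3-byte form E3 81 B3 at offsets 13–15.
Offset 13 falls in char 5's range; it's byte 1 of E3 81 B3 = 0xE3.

0xE3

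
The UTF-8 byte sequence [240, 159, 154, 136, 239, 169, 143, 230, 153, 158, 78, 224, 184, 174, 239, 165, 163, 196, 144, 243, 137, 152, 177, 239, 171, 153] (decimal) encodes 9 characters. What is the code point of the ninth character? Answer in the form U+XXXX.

U+FAD9

Offset 0: leading byte 0xF0 = 11110000 → 4-byte char #1 = F0 9F 9A 88.
Offset 4: leading byte 0xEF = 11101111 → 3-byte char #2 = EF A9 8F.
Offset 7: leading byte 0xE6 = 11100110 → 3-byte char #3 = E6 99 9E.
Offset 10: leading byte 0x4E = 01001110 → 1-byte char #4 = 4E.
Offset 11: leading byte 0xE0 = 11100000 → 3-byte char #5 = E0 B8 AE.
Offset 14: leading byte 0xEF = 11101111 → 3-byte char #6 = EF A5 A3.
Offset 17: leading byte 0xC4 = 11000100 → 2-byte char #7 = C4 90.
Offset 19: leading byte 0xF3 = 11110011 → 4-byte char #8 = F3 89 98 B1.
Offset 23: leading byte 0xEF = 11101111 → 3-byte char #9 = EF AB 99.
Leading byte 0xEF = 11101111 matches 1110xxxx → 3-byte sequence.
Byte 1: 0xEF = 11101111, payload 1111 (4 bits).
Byte 2: 0xAB = 10101011 (10xxxxxx ✓), payload 101011.
Byte 3: 0x99 = 10011001 (10xxxxxx ✓), payload 011001.
Concatenate: 1111101011011001 = 0xFAD9 (16 bits → U+FAD9).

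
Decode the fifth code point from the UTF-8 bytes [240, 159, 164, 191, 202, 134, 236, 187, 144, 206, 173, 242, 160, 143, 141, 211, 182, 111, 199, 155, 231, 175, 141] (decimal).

U+A03CD

Offset 0: leading byte 0xF0 = 11110000 → 4-byte char #1 = F0 9F A4 BF.
Offset 4: leading byte 0xCA = 11001010 → 2-byte char #2 = CA 86.
Offset 6: leading byte 0xEC = 11101100 → 3-byte char #3 = EC BB 90.
Offset 9: leading byte 0xCE = 11001110 → 2-byte char #4 = CE AD.
Offset 11: leading byte 0xF2 = 11110010 → 4-byte char #5 = F2 A0 8F 8D.
Leading byte 0xF2 = 11110010 matches 11110xxx → 4-byte sequence.
Byte 1: 0xF2 = 11110010, payload 010 (3 bits).
Byte 2: 0xA0 = 10100000 (10xxxxxx ✓), payload 100000.
Byte 3: 0x8F = 10001111 (10xxxxxx ✓), payload 001111.
Byte 4: 0x8D = 10001101 (10xxxxxx ✓), payload 001101.
Concatenate: 010100000001111001101 = 0xA03CD (21 bits → U+A03CD).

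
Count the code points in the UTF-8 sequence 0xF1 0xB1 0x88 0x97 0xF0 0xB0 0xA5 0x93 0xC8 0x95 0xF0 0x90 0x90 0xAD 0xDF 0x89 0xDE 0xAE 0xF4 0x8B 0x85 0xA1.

Byte at offset 0: 0xF1 = 11110001 → 4-byte char (#1). Advance 4.
Byte at offset 4: 0xF0 = 11110000 → 4-byte char (#2). Advance 4.
Byte at offset 8: 0xC8 = 11001000 → 2-byte char (#3). Advance 2.
Byte at offset 10: 0xF0 = 11110000 → 4-byte char (#4). Advance 4.
Byte at offset 14: 0xDF = 11011111 → 2-byte char (#5). Advance 2.
Byte at offset 16: 0xDE = 11011110 → 2-byte char (#6). Advance 2.
Byte at offset 18: 0xF4 = 11110100 → 4-byte char (#7). Advance 4.
Reached end at offset 22 after 7 code points.

7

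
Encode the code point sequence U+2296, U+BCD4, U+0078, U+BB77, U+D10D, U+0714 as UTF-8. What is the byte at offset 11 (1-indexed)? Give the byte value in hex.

0xED

1-indexed offset 11 is 0-indexed offset 10.
U+2296 → 3-byte form E2 8A 96 at offsets 0–2.
U+BCD4 → 3-byte form EB B3 94 at offsets 3–5.
U+0078 → 1-byte form 78 at offsets 6–6.
U+BB77 → 3-byte form EB AD B7 at offsets 7–9.
U+D10D → 3-byte form ED 84 8D at offsets 10–12.
Offset 10 falls in char 5's range; it's byte 1 of ED 84 8D = 0xED.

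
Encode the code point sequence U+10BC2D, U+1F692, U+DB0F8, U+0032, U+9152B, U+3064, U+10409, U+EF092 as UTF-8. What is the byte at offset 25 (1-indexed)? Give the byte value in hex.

0xF3

1-indexed offset 25 is 0-indexed offset 24.
U+10BC2D → 4-byte form F4 8B B0 AD at offsets 0–3.
U+1F692 → 4-byte form F0 9F 9A 92 at offsets 4–7.
U+DB0F8 → 4-byte form F3 9B 83 B8 at offsets 8–11.
U+0032 → 1-byte form 32 at offsets 12–12.
U+9152B → 4-byte form F2 91 94 AB at offsets 13–16.
U+3064 → 3-byte form E3 81 A4 at offsets 17–19.
U+10409 → 4-byte form F0 90 90 89 at offsets 20–23.
U+EF092 → 4-byte form F3 AF 82 92 at offsets 24–27.
Offset 24 falls in char 8's range; it's byte 1 of F3 AF 82 92 = 0xF3.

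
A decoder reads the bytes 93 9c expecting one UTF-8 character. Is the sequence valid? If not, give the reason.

invalid (continuation byte with no leading byte)

Byte 0x93 = 10010011 has the form 10xxxxxx — a continuation byte — but there is no preceding leading byte.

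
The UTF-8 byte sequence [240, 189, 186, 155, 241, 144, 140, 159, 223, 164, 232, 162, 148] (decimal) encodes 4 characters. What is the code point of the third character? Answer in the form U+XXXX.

U+07E4

Offset 0: leading byte 0xF0 = 11110000 → 4-byte char #1 = F0 BD BA 9B.
Offset 4: leading byte 0xF1 = 11110001 → 4-byte char #2 = F1 90 8C 9F.
Offset 8: leading byte 0xDF = 11011111 → 2-byte char #3 = DF A4.
Leading byte 0xDF = 11011111 matches 110xxxxx → 2-byte sequence.
Byte 1: 0xDF = 11011111, payload 11111 (5 bits).
Byte 2: 0xA4 = 10100100 (10xxxxxx ✓), payload 100100.
Concatenate: 11111100100 = 0x7E4 (11 bits → U+07E4).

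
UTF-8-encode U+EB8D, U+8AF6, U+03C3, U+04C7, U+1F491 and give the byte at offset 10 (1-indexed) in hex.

1-indexed offset 10 is 0-indexed offset 9.
U+EB8D → 3-byte form EE AE 8D at offsets 0–2.
U+8AF6 → 3-byte form E8 AB B6 at offsets 3–5.
U+03C3 → 2-byte form CF 83 at offsets 6–7.
U+04C7 → 2-byte form D3 87 at offsets 8–9.
Offset 9 falls in char 4's range; it's byte 2 of D3 87 = 0x87.

0x87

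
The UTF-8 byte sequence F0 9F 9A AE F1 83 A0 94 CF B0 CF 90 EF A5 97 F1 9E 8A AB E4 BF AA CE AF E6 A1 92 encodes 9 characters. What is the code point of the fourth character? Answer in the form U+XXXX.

U+03D0

Offset 0: leading byte 0xF0 = 11110000 → 4-byte char #1 = F0 9F 9A AE.
Offset 4: leading byte 0xF1 = 11110001 → 4-byte char #2 = F1 83 A0 94.
Offset 8: leading byte 0xCF = 11001111 → 2-byte char #3 = CF B0.
Offset 10: leading byte 0xCF = 11001111 → 2-byte char #4 = CF 90.
Leading byte 0xCF = 11001111 matches 110xxxxx → 2-byte sequence.
Byte 1: 0xCF = 11001111, payload 01111 (5 bits).
Byte 2: 0x90 = 10010000 (10xxxxxx ✓), payload 010000.
Concatenate: 01111010000 = 0x3D0 (11 bits → U+03D0).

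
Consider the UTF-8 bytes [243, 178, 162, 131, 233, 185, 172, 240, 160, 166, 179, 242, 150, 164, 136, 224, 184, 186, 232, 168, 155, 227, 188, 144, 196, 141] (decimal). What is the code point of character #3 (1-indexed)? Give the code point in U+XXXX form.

U+209B3

Offset 0: leading byte 0xF3 = 11110011 → 4-byte char #1 = F3 B2 A2 83.
Offset 4: leading byte 0xE9 = 11101001 → 3-byte char #2 = E9 B9 AC.
Offset 7: leading byte 0xF0 = 11110000 → 4-byte char #3 = F0 A0 A6 B3.
Leading byte 0xF0 = 11110000 matches 11110xxx → 4-byte sequence.
Byte 1: 0xF0 = 11110000, payload 000 (3 bits).
Byte 2: 0xA0 = 10100000 (10xxxxxx ✓), payload 100000.
Byte 3: 0xA6 = 10100110 (10xxxxxx ✓), payload 100110.
Byte 4: 0xB3 = 10110011 (10xxxxxx ✓), payload 110011.
Concatenate: 000100000100110110011 = 0x209B3 (21 bits → U+209B3).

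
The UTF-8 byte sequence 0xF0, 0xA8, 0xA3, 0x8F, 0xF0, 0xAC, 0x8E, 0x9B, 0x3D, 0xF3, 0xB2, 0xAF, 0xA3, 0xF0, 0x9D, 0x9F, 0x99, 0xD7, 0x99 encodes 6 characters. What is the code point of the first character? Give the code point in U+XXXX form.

Offset 0: leading byte 0xF0 = 11110000 → 4-byte char #1 = F0 A8 A3 8F.
Leading byte 0xF0 = 11110000 matches 11110xxx → 4-byte sequence.
Byte 1: 0xF0 = 11110000, payload 000 (3 bits).
Byte 2: 0xA8 = 10101000 (10xxxxxx ✓), payload 101000.
Byte 3: 0xA3 = 10100011 (10xxxxxx ✓), payload 100011.
Byte 4: 0x8F = 10001111 (10xxxxxx ✓), payload 001111.
Concatenate: 000101000100011001111 = 0x288CF (21 bits → U+288CF).

U+288CF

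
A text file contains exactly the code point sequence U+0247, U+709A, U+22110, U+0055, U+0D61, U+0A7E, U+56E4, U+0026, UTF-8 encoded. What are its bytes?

C9 87 E7 82 9A F0 A2 84 90 55 E0 B5 A1 E0 A9 BE E5 9B A4 26

U+0247: 2-byte form → C9 87.
U+709A: 3-byte form → E7 82 9A.
U+22110: 4-byte form → F0 A2 84 90.
U+0055: 1-byte form → 55.
U+0D61: 3-byte form → E0 B5 A1.
U+0A7E: 3-byte form → E0 A9 BE.
U+56E4: 3-byte form → E5 9B A4.
U+0026: 1-byte form → 26.
Concatenated (20 bytes): C9 87 E7 82 9A F0 A2 84 90 55 E0 B5 A1 E0 A9 BE E5 9B A4 26.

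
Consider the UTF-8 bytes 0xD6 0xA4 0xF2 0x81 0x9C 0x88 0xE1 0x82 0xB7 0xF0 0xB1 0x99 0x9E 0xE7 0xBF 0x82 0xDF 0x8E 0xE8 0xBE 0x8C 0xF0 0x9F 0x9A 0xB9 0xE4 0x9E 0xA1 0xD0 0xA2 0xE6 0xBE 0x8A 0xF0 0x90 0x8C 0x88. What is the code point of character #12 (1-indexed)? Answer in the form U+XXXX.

Offset 0: leading byte 0xD6 = 11010110 → 2-byte char #1 = D6 A4.
Offset 2: leading byte 0xF2 = 11110010 → 4-byte char #2 = F2 81 9C 88.
Offset 6: leading byte 0xE1 = 11100001 → 3-byte char #3 = E1 82 B7.
Offset 9: leading byte 0xF0 = 11110000 → 4-byte char #4 = F0 B1 99 9E.
Offset 13: leading byte 0xE7 = 11100111 → 3-byte char #5 = E7 BF 82.
Offset 16: leading byte 0xDF = 11011111 → 2-byte char #6 = DF 8E.
Offset 18: leading byte 0xE8 = 11101000 → 3-byte char #7 = E8 BE 8C.
Offset 21: leading byte 0xF0 = 11110000 → 4-byte char #8 = F0 9F 9A B9.
Offset 25: leading byte 0xE4 = 11100100 → 3-byte char #9 = E4 9E A1.
Offset 28: leading byte 0xD0 = 11010000 → 2-byte char #10 = D0 A2.
Offset 30: leading byte 0xE6 = 11100110 → 3-byte char #11 = E6 BE 8A.
Offset 33: leading byte 0xF0 = 11110000 → 4-byte char #12 = F0 90 8C 88.
Leading byte 0xF0 = 11110000 matches 11110xxx → 4-byte sequence.
Byte 1: 0xF0 = 11110000, payload 000 (3 bits).
Byte 2: 0x90 = 10010000 (10xxxxxx ✓), payload 010000.
Byte 3: 0x8C = 10001100 (10xxxxxx ✓), payload 001100.
Byte 4: 0x88 = 10001000 (10xxxxxx ✓), payload 001000.
Concatenate: 000010000001100001000 = 0x10308 (21 bits → U+10308).

U+10308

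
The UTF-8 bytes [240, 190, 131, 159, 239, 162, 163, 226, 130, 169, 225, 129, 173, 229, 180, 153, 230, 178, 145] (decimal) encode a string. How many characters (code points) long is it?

6

Byte at offset 0: 0xF0 = 11110000 → 4-byte char (#1). Advance 4.
Byte at offset 4: 0xEF = 11101111 → 3-byte char (#2). Advance 3.
Byte at offset 7: 0xE2 = 11100010 → 3-byte char (#3). Advance 3.
Byte at offset 10: 0xE1 = 11100001 → 3-byte char (#4). Advance 3.
Byte at offset 13: 0xE5 = 11100101 → 3-byte char (#5). Advance 3.
Byte at offset 16: 0xE6 = 11100110 → 3-byte char (#6). Advance 3.
Reached end at offset 19 after 6 code points.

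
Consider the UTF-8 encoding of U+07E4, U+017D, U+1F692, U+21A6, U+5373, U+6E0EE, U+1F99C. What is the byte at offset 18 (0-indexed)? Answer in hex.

0xF0

U+07E4 → 2-byte form DF A4 at offsets 0–1.
U+017D → 2-byte form C5 BD at offsets 2–3.
U+1F692 → 4-byte form F0 9F 9A 92 at offsets 4–7.
U+21A6 → 3-byte form E2 86 A6 at offsets 8–10.
U+5373 → 3-byte form E5 8D B3 at offsets 11–13.
U+6E0EE → 4-byte form F1 AE 83 AE at offsets 14–17.
U+1F99C → 4-byte form F0 9F A6 9C at offsets 18–21.
Offset 18 falls in char 7's range; it's byte 1 of F0 9F A6 9C = 0xF0.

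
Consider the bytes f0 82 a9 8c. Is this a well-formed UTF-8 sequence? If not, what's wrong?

invalid (overlong encoding)

Leading byte 0xF0 = 11110000 → 4-byte form.
Continuation bytes all match 10xxxxxx. Payload decodes to 0x2A4C.
But 0x2A4C < 0x10000, the minimum for a 4-byte sequence — this is an overlong encoding.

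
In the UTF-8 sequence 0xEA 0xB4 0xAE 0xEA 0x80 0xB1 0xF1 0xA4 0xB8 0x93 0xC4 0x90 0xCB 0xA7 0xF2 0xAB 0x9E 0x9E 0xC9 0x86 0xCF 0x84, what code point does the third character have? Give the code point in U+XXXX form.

U+64E13

Offset 0: leading byte 0xEA = 11101010 → 3-byte char #1 = EA B4 AE.
Offset 3: leading byte 0xEA = 11101010 → 3-byte char #2 = EA 80 B1.
Offset 6: leading byte 0xF1 = 11110001 → 4-byte char #3 = F1 A4 B8 93.
Leading byte 0xF1 = 11110001 matches 11110xxx → 4-byte sequence.
Byte 1: 0xF1 = 11110001, payload 001 (3 bits).
Byte 2: 0xA4 = 10100100 (10xxxxxx ✓), payload 100100.
Byte 3: 0xB8 = 10111000 (10xxxxxx ✓), payload 111000.
Byte 4: 0x93 = 10010011 (10xxxxxx ✓), payload 010011.
Concatenate: 001100100111000010011 = 0x64E13 (21 bits → U+64E13).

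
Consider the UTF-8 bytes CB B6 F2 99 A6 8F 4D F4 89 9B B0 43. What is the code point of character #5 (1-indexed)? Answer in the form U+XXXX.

U+0043

Offset 0: leading byte 0xCB = 11001011 → 2-byte char #1 = CB B6.
Offset 2: leading byte 0xF2 = 11110010 → 4-byte char #2 = F2 99 A6 8F.
Offset 6: leading byte 0x4D = 01001101 → 1-byte char #3 = 4D.
Offset 7: leading byte 0xF4 = 11110100 → 4-byte char #4 = F4 89 9B B0.
Offset 11: leading byte 0x43 = 01000011 → 1-byte char #5 = 43.
Leading byte 0x43 = 01000011 matches 0xxxxxxx → 1-byte sequence.
Byte 1: 0x43 = 01000011, payload 1000011 (7 bits).
Concatenate: 1000011 = 0x43 (7 bits → U+0043).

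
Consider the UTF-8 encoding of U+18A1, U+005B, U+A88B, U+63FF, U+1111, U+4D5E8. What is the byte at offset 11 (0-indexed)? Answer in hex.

U+18A1 → 3-byte form E1 A2 A1 at offsets 0–2.
U+005B → 1-byte form 5B at offsets 3–3.
U+A88B → 3-byte form EA A2 8B at offsets 4–6.
U+63FF → 3-byte form E6 8F BF at offsets 7–9.
U+1111 → 3-byte form E1 84 91 at offsets 10–12.
Offset 11 falls in char 5's range; it's byte 2 of E1 84 91 = 0x84.

0x84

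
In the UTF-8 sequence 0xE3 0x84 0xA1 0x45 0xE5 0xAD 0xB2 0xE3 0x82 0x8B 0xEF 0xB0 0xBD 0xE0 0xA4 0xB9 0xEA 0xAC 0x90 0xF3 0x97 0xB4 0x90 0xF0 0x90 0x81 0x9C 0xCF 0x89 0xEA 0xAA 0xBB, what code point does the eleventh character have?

U+AABB

Offset 0: leading byte 0xE3 = 11100011 → 3-byte char #1 = E3 84 A1.
Offset 3: leading byte 0x45 = 01000101 → 1-byte char #2 = 45.
Offset 4: leading byte 0xE5 = 11100101 → 3-byte char #3 = E5 AD B2.
Offset 7: leading byte 0xE3 = 11100011 → 3-byte char #4 = E3 82 8B.
Offset 10: leading byte 0xEF = 11101111 → 3-byte char #5 = EF B0 BD.
Offset 13: leading byte 0xE0 = 11100000 → 3-byte char #6 = E0 A4 B9.
Offset 16: leading byte 0xEA = 11101010 → 3-byte char #7 = EA AC 90.
Offset 19: leading byte 0xF3 = 11110011 → 4-byte char #8 = F3 97 B4 90.
Offset 23: leading byte 0xF0 = 11110000 → 4-byte char #9 = F0 90 81 9C.
Offset 27: leading byte 0xCF = 11001111 → 2-byte char #10 = CF 89.
Offset 29: leading byte 0xEA = 11101010 → 3-byte char #11 = EA AA BB.
Leading byte 0xEA = 11101010 matches 1110xxxx → 3-byte sequence.
Byte 1: 0xEA = 11101010, payload 1010 (4 bits).
Byte 2: 0xAA = 10101010 (10xxxxxx ✓), payload 101010.
Byte 3: 0xBB = 10111011 (10xxxxxx ✓), payload 111011.
Concatenate: 1010101010111011 = 0xAABB (16 bits → U+AABB).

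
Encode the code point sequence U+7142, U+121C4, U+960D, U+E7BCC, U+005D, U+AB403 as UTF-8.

U+7142: 3-byte form → E7 85 82.
U+121C4: 4-byte form → F0 92 87 84.
U+960D: 3-byte form → E9 98 8D.
U+E7BCC: 4-byte form → F3 A7 AF 8C.
U+005D: 1-byte form → 5D.
U+AB403: 4-byte form → F2 AB 90 83.
Concatenated (19 bytes): E7 85 82 F0 92 87 84 E9 98 8D F3 A7 AF 8C 5D F2 AB 90 83.

E7 85 82 F0 92 87 84 E9 98 8D F3 A7 AF 8C 5D F2 AB 90 83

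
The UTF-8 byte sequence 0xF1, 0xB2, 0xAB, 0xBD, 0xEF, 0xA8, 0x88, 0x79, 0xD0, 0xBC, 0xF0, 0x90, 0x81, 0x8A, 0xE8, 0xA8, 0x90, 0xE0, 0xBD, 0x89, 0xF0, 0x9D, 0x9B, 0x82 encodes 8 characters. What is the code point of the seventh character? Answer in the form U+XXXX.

U+0F49

Offset 0: leading byte 0xF1 = 11110001 → 4-byte char #1 = F1 B2 AB BD.
Offset 4: leading byte 0xEF = 11101111 → 3-byte char #2 = EF A8 88.
Offset 7: leading byte 0x79 = 01111001 → 1-byte char #3 = 79.
Offset 8: leading byte 0xD0 = 11010000 → 2-byte char #4 = D0 BC.
Offset 10: leading byte 0xF0 = 11110000 → 4-byte char #5 = F0 90 81 8A.
Offset 14: leading byte 0xE8 = 11101000 → 3-byte char #6 = E8 A8 90.
Offset 17: leading byte 0xE0 = 11100000 → 3-byte char #7 = E0 BD 89.
Leading byte 0xE0 = 11100000 matches 1110xxxx → 3-byte sequence.
Byte 1: 0xE0 = 11100000, payload 0000 (4 bits).
Byte 2: 0xBD = 10111101 (10xxxxxx ✓), payload 111101.
Byte 3: 0x89 = 10001001 (10xxxxxx ✓), payload 001001.
Concatenate: 0000111101001001 = 0xF49 (16 bits → U+0F49).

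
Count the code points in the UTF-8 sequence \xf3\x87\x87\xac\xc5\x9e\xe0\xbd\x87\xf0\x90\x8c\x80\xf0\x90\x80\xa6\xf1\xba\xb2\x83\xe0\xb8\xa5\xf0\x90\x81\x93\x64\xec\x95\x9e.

10

Byte at offset 0: 0xF3 = 11110011 → 4-byte char (#1). Advance 4.
Byte at offset 4: 0xC5 = 11000101 → 2-byte char (#2). Advance 2.
Byte at offset 6: 0xE0 = 11100000 → 3-byte char (#3). Advance 3.
Byte at offset 9: 0xF0 = 11110000 → 4-byte char (#4). Advance 4.
Byte at offset 13: 0xF0 = 11110000 → 4-byte char (#5). Advance 4.
Byte at offset 17: 0xF1 = 11110001 → 4-byte char (#6). Advance 4.
Byte at offset 21: 0xE0 = 11100000 → 3-byte char (#7). Advance 3.
Byte at offset 24: 0xF0 = 11110000 → 4-byte char (#8). Advance 4.
Byte at offset 28: 0x64 = 01100100 → 1-byte char (#9). Advance 1.
Byte at offset 29: 0xEC = 11101100 → 3-byte char (#10). Advance 3.
Reached end at offset 32 after 10 code points.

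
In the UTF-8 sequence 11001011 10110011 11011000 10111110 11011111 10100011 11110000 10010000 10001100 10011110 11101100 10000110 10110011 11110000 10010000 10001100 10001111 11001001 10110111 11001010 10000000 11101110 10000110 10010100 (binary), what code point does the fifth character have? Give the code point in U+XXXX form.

U+C1B3

Offset 0: leading byte 0xCB = 11001011 → 2-byte char #1 = CB B3.
Offset 2: leading byte 0xD8 = 11011000 → 2-byte char #2 = D8 BE.
Offset 4: leading byte 0xDF = 11011111 → 2-byte char #3 = DF A3.
Offset 6: leading byte 0xF0 = 11110000 → 4-byte char #4 = F0 90 8C 9E.
Offset 10: leading byte 0xEC = 11101100 → 3-byte char #5 = EC 86 B3.
Leading byte 0xEC = 11101100 matches 1110xxxx → 3-byte sequence.
Byte 1: 0xEC = 11101100, payload 1100 (4 bits).
Byte 2: 0x86 = 10000110 (10xxxxxx ✓), payload 000110.
Byte 3: 0xB3 = 10110011 (10xxxxxx ✓), payload 110011.
Concatenate: 1100000110110011 = 0xC1B3 (16 bits → U+C1B3).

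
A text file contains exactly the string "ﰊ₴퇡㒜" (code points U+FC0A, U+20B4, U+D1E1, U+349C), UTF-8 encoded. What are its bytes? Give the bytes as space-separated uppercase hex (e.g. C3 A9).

U+FC0A: 3-byte form → EF B0 8A.
U+20B4: 3-byte form → E2 82 B4.
U+D1E1: 3-byte form → ED 87 A1.
U+349C: 3-byte form → E3 92 9C.
Concatenated (12 bytes): EF B0 8A E2 82 B4 ED 87 A1 E3 92 9C.

EF B0 8A E2 82 B4 ED 87 A1 E3 92 9C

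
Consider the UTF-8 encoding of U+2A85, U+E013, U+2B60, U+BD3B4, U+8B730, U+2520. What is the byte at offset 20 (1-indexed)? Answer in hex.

0xA0

1-indexed offset 20 is 0-indexed offset 19.
U+2A85 → 3-byte form E2 AA 85 at offsets 0–2.
U+E013 → 3-byte form EE 80 93 at offsets 3–5.
U+2B60 → 3-byte form E2 AD A0 at offsets 6–8.
U+BD3B4 → 4-byte form F2 BD 8E B4 at offsets 9–12.
U+8B730 → 4-byte form F2 8B 9C B0 at offsets 13–16.
U+2520 → 3-byte form E2 94 A0 at offsets 17–19.
Offset 19 falls in char 6's range; it's byte 3 of E2 94 A0 = 0xA0.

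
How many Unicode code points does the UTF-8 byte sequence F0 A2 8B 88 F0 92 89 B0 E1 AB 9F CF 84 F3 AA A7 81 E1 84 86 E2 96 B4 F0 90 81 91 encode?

8

Byte at offset 0: 0xF0 = 11110000 → 4-byte char (#1). Advance 4.
Byte at offset 4: 0xF0 = 11110000 → 4-byte char (#2). Advance 4.
Byte at offset 8: 0xE1 = 11100001 → 3-byte char (#3). Advance 3.
Byte at offset 11: 0xCF = 11001111 → 2-byte char (#4). Advance 2.
Byte at offset 13: 0xF3 = 11110011 → 4-byte char (#5). Advance 4.
Byte at offset 17: 0xE1 = 11100001 → 3-byte char (#6). Advance 3.
Byte at offset 20: 0xE2 = 11100010 → 3-byte char (#7). Advance 3.
Byte at offset 23: 0xF0 = 11110000 → 4-byte char (#8). Advance 4.
Reached end at offset 27 after 8 code points.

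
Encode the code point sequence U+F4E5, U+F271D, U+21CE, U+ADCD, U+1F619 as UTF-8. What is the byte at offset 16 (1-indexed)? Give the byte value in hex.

0x98

1-indexed offset 16 is 0-indexed offset 15.
U+F4E5 → 3-byte form EF 93 A5 at offsets 0–2.
U+F271D → 4-byte form F3 B2 9C 9D at offsets 3–6.
U+21CE → 3-byte form E2 87 8E at offsets 7–9.
U+ADCD → 3-byte form EA B7 8D at offsets 10–12.
U+1F619 → 4-byte form F0 9F 98 99 at offsets 13–16.
Offset 15 falls in char 5's range; it's byte 3 of F0 9F 98 99 = 0x98.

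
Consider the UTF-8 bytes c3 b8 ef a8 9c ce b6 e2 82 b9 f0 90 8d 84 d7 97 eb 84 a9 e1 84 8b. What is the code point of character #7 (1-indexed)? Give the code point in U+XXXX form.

U+B129

Offset 0: leading byte 0xC3 = 11000011 → 2-byte char #1 = C3 B8.
Offset 2: leading byte 0xEF = 11101111 → 3-byte char #2 = EF A8 9C.
Offset 5: leading byte 0xCE = 11001110 → 2-byte char #3 = CE B6.
Offset 7: leading byte 0xE2 = 11100010 → 3-byte char #4 = E2 82 B9.
Offset 10: leading byte 0xF0 = 11110000 → 4-byte char #5 = F0 90 8D 84.
Offset 14: leading byte 0xD7 = 11010111 → 2-byte char #6 = D7 97.
Offset 16: leading byte 0xEB = 11101011 → 3-byte char #7 = EB 84 A9.
Leading byte 0xEB = 11101011 matches 1110xxxx → 3-byte sequence.
Byte 1: 0xEB = 11101011, payload 1011 (4 bits).
Byte 2: 0x84 = 10000100 (10xxxxxx ✓), payload 000100.
Byte 3: 0xA9 = 10101001 (10xxxxxx ✓), payload 101001.
Concatenate: 1011000100101001 = 0xB129 (16 bits → U+B129).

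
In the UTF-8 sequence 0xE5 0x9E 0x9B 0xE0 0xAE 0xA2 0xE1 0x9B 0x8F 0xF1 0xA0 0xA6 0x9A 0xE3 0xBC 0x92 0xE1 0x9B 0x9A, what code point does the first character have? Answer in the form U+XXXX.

U+579B

Offset 0: leading byte 0xE5 = 11100101 → 3-byte char #1 = E5 9E 9B.
Leading byte 0xE5 = 11100101 matches 1110xxxx → 3-byte sequence.
Byte 1: 0xE5 = 11100101, payload 0101 (4 bits).
Byte 2: 0x9E = 10011110 (10xxxxxx ✓), payload 011110.
Byte 3: 0x9B = 10011011 (10xxxxxx ✓), payload 011011.
Concatenate: 0101011110011011 = 0x579B (16 bits → U+579B).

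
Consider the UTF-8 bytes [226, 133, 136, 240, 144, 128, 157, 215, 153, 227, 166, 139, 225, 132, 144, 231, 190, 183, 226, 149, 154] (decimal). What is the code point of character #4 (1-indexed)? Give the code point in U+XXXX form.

U+398B

Offset 0: leading byte 0xE2 = 11100010 → 3-byte char #1 = E2 85 88.
Offset 3: leading byte 0xF0 = 11110000 → 4-byte char #2 = F0 90 80 9D.
Offset 7: leading byte 0xD7 = 11010111 → 2-byte char #3 = D7 99.
Offset 9: leading byte 0xE3 = 11100011 → 3-byte char #4 = E3 A6 8B.
Leading byte 0xE3 = 11100011 matches 1110xxxx → 3-byte sequence.
Byte 1: 0xE3 = 11100011, payload 0011 (4 bits).
Byte 2: 0xA6 = 10100110 (10xxxxxx ✓), payload 100110.
Byte 3: 0x8B = 10001011 (10xxxxxx ✓), payload 001011.
Concatenate: 0011100110001011 = 0x398B (16 bits → U+398B).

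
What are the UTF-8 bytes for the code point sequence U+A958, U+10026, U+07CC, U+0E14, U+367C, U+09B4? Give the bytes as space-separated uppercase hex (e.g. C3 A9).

EA A5 98 F0 90 80 A6 DF 8C E0 B8 94 E3 99 BC E0 A6 B4

U+A958: 3-byte form → EA A5 98.
U+10026: 4-byte form → F0 90 80 A6.
U+07CC: 2-byte form → DF 8C.
U+0E14: 3-byte form → E0 B8 94.
U+367C: 3-byte form → E3 99 BC.
U+09B4: 3-byte form → E0 A6 B4.
Concatenated (18 bytes): EA A5 98 F0 90 80 A6 DF 8C E0 B8 94 E3 99 BC E0 A6 B4.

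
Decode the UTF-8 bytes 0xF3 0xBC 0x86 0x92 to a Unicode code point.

Leading byte 0xF3 = 11110011 matches 11110xxx → 4-byte sequence.
Byte 1: 0xF3 = 11110011, payload 011 (3 bits).
Byte 2: 0xBC = 10111100 (10xxxxxx ✓), payload 111100.
Byte 3: 0x86 = 10000110 (10xxxxxx ✓), payload 000110.
Byte 4: 0x92 = 10010010 (10xxxxxx ✓), payload 010010.
Concatenate: 011111100000110010010 = 0xFC192 (21 bits → U+FC192).

U+FC192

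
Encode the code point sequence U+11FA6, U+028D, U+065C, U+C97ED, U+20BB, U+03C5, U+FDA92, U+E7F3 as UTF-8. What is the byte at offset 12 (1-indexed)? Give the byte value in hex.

1-indexed offset 12 is 0-indexed offset 11.
U+11FA6 → 4-byte form F0 91 BE A6 at offsets 0–3.
U+028D → 2-byte form CA 8D at offsets 4–5.
U+065C → 2-byte form D9 9C at offsets 6–7.
U+C97ED → 4-byte form F3 89 9F AD at offsets 8–11.
Offset 11 falls in char 4's range; it's byte 4 of F3 89 9F AD = 0xAD.

0xAD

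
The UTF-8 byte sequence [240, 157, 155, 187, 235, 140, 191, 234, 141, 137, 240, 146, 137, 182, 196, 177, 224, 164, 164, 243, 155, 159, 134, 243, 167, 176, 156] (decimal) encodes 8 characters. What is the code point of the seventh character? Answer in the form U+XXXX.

U+DB7C6

Offset 0: leading byte 0xF0 = 11110000 → 4-byte char #1 = F0 9D 9B BB.
Offset 4: leading byte 0xEB = 11101011 → 3-byte char #2 = EB 8C BF.
Offset 7: leading byte 0xEA = 11101010 → 3-byte char #3 = EA 8D 89.
Offset 10: leading byte 0xF0 = 11110000 → 4-byte char #4 = F0 92 89 B6.
Offset 14: leading byte 0xC4 = 11000100 → 2-byte char #5 = C4 B1.
Offset 16: leading byte 0xE0 = 11100000 → 3-byte char #6 = E0 A4 A4.
Offset 19: leading byte 0xF3 = 11110011 → 4-byte char #7 = F3 9B 9F 86.
Leading byte 0xF3 = 11110011 matches 11110xxx → 4-byte sequence.
Byte 1: 0xF3 = 11110011, payload 011 (3 bits).
Byte 2: 0x9B = 10011011 (10xxxxxx ✓), payload 011011.
Byte 3: 0x9F = 10011111 (10xxxxxx ✓), payload 011111.
Byte 4: 0x86 = 10000110 (10xxxxxx ✓), payload 000110.
Concatenate: 011011011011111000110 = 0xDB7C6 (21 bits → U+DB7C6).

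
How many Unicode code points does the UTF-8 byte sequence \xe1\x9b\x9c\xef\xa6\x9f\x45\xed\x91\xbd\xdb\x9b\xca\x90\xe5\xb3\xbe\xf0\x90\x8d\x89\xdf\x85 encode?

9

Byte at offset 0: 0xE1 = 11100001 → 3-byte char (#1). Advance 3.
Byte at offset 3: 0xEF = 11101111 → 3-byte char (#2). Advance 3.
Byte at offset 6: 0x45 = 01000101 → 1-byte char (#3). Advance 1.
Byte at offset 7: 0xED = 11101101 → 3-byte char (#4). Advance 3.
Byte at offset 10: 0xDB = 11011011 → 2-byte char (#5). Advance 2.
Byte at offset 12: 0xCA = 11001010 → 2-byte char (#6). Advance 2.
Byte at offset 14: 0xE5 = 11100101 → 3-byte char (#7). Advance 3.
Byte at offset 17: 0xF0 = 11110000 → 4-byte char (#8). Advance 4.
Byte at offset 21: 0xDF = 11011111 → 2-byte char (#9). Advance 2.
Reached end at offset 23 after 9 code points.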